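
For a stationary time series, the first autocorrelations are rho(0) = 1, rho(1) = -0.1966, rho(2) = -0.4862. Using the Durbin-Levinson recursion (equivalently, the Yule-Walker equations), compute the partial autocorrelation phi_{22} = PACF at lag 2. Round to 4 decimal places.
\phi_{22} = -0.5460

The PACF at lag k is phi_{kk}, the last component of the solution
to the Yule-Walker system G_k phi = r_k where
  (G_k)_{ij} = rho(|i - j|), (r_k)_i = rho(i), i,j = 1..k.
Equivalently, Durbin-Levinson gives phi_{kk} iteratively:
  phi_{11} = rho(1)
  phi_{kk} = [rho(k) - sum_{j=1..k-1} phi_{k-1,j} rho(k-j)]
            / [1 - sum_{j=1..k-1} phi_{k-1,j} rho(j)],
  phi_{k,j} = phi_{k-1,j} - phi_{kk} phi_{k-1,k-j},  j = 1..k-1.
Step k = 1:
  phi_11 = rho(1) = -0.1966.
Step k = 2:
  phi_22 = [rho(2) - phi_11 rho(1)] / [1 - phi_11 rho(1)] = [-0.4862 - (-0.1966)(-0.1966)] / [1 - (-0.1966)(-0.1966)]
         = -0.52485156 / 0.96134844 = -0.546.
Therefore phi_{22} = -0.5460.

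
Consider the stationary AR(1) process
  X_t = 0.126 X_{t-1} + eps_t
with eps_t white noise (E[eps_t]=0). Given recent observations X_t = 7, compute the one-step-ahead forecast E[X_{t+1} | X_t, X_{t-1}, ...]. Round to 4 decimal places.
E[X_{t+1} \mid \mathcal F_t] = 0.8820

For an AR(p) model X_t = c + sum_i phi_i X_{t-i} + eps_t, the
one-step-ahead conditional mean is
  E[X_{t+1} | X_t, ...] = c + sum_i phi_i X_{t+1-i}.
Substitute known values:
  E[X_{t+1} | ...] = (0.126) * (7)
                   = 0.8820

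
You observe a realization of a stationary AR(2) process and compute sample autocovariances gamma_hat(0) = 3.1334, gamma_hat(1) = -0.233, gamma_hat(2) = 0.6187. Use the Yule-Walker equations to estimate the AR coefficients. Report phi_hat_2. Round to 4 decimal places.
\hat\phi_{2} = 0.1930

The Yule-Walker equations for an AR(p) process read, in matrix form,
  Gamma_p phi = r_p,   with   (Gamma_p)_{ij} = gamma(|i - j|),
                       (r_p)_i = gamma(i),   i,j = 1..p.
Substitute the sample gammas (Toeplitz matrix and right-hand side of size 2):
  Gamma_p = [[3.1334, -0.233], [-0.233, 3.1334]]
  r_p     = [-0.233, 0.6187]
Written out:
  3.1334 phi_1 - 0.233 phi_2 = -0.233
  -0.233 phi_1 + 3.1334 phi_2 = 0.6187
Solve by Cramer's rule:
  det = gamma(0)^2 - gamma(1)^2 = (3.1334)^2 - (-0.233)^2 = 9.81819556 - 0.054289 = 9.76390656
  phi_hat_1 = [gamma(1) gamma(0) - gamma(1) gamma(2)] / det = [(-0.233)(3.1334) - (-0.233)(0.6187)] / 9.76390656 = -0.5859251 / 9.76390656 = -0.06
  phi_hat_2 = [gamma(0) gamma(2) - gamma(1)^2] / det = [(3.1334)(0.6187) - (-0.233)^2] / 9.76390656 = 1.88434558 / 9.76390656 = 0.193
So phi_hat = [-0.0600, 0.1930].
Therefore phi_hat_2 = 0.1930.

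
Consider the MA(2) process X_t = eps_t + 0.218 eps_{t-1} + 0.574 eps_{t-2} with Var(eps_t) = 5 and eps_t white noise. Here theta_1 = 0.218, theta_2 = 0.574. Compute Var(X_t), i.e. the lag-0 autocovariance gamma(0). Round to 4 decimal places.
\gamma(0) = 6.8850

For an MA(q) process X_t = eps_t + sum_i theta_i eps_{t-i} with
Var(eps_t) = sigma^2, the variance is
  gamma(0) = sigma^2 * (1 + sum_i theta_i^2).
  sum_i theta_i^2 = (0.218)^2 + (0.574)^2 = 0.047524 + 0.329476 = 0.377.
  gamma(0) = 5 * (1 + 0.377) = 5 * 1.377 = 6.885, which rounds to 6.8850.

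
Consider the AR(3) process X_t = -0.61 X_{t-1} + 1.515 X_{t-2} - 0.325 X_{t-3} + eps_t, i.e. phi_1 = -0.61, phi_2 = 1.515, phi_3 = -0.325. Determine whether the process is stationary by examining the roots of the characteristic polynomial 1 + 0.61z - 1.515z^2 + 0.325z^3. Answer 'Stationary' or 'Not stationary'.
\text{Not stationary}

The AR(p) characteristic polynomial is P(z) = 1 + 0.61z - 1.515z^2 + 0.325z^3.
Stationarity requires all roots to lie outside the unit circle, i.e. |z| > 1 for every root.
Degree 3: look for a simple real root z0 first, then factor out (1 - z/z0) and solve the remaining quadratic.
Testing z0 = 4: P(4) = 1 + (0.61)(4) + (-1.515)(4)^2 + (0.325)(4)^3
  = 1 + (2.44) + (-24.24) + (20.8) = 0.  So z_0 = 4 is a root, |z_0| = 4.
Divide out the factor (1 - 0.25 z) = (1 - z/z0) (since 1/z0 = 0.25):
  P(z) = (1 - 0.25 z)(1 + (0.86) z + (-1.3) z^2)
  [check: z-coef 0.86 - (0.25) = 0.61; z^2-coef -1.3 - (0.25)(0.86) = -1.515; z^3-coef -(0.25)(-1.3) = 0.325.]
Remaining roots from the quadratic factor 1 + (0.86) z + (-1.3) z^2:
  Set 1 + (0.86) z + (-1.3) z^2 = 0, i.e. a z^2 + b z + c = 0 with a = -1.3, b = 0.86, c = 1.
  Discriminant D = b^2 - 4ac = (0.86)^2 - 4*(-1.3)*1 = 0.7396 - (-5.2) = 5.9396.
  D >= 0, so the roots are real: z = (-b +/- sqrt(D)) / (2a) = (-0.86 +/- 2.437129) / (-2.6).
    z_1 = (-0.86 + 2.437129) / (-2.6) = -0.6066,   |z_1| = 0.6066.
    z_2 = (-0.86 - 2.437129) / (-2.6) = 1.2681,   |z_2| = 1.2681.
Moduli of all roots: 4.0000, 0.6066, 1.2681.
All moduli strictly greater than 1? No.
Verdict: Not stationary.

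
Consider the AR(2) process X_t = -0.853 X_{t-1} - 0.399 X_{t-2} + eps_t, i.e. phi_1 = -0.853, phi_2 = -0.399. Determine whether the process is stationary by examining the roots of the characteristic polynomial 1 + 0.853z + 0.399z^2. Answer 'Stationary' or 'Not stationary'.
\text{Stationary}

The AR(p) characteristic polynomial is P(z) = 1 + 0.853z + 0.399z^2.
Stationarity requires all roots to lie outside the unit circle, i.e. |z| > 1 for every root.
Set 1 + (0.853) z + (0.399) z^2 = 0, i.e. a z^2 + b z + c = 0 with a = 0.399, b = 0.853, c = 1.
Discriminant D = b^2 - 4ac = (0.853)^2 - 4*(0.399)*1 = 0.727609 - (1.596) = -0.868391.
D < 0, so the roots are the complex-conjugate pair z = (-b +/- i sqrt(-D)) / (2a) = -1.0689 +/- 1.1678i.
For a conjugate pair |z|^2 = z * conj(z) = (product of roots) = c/a = 1/(0.399) = 2.506266, so |z| = sqrt(2.506266) = 1.5831 for both roots.
Moduli of all roots: 1.5831, 1.5831.
All moduli strictly greater than 1? Yes.
Verdict: Stationary.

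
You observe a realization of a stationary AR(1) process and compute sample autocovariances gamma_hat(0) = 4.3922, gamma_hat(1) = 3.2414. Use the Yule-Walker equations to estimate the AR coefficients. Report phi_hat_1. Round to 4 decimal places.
\hat\phi_{1} = 0.7380

The Yule-Walker equations for an AR(p) process read, in matrix form,
  Gamma_p phi = r_p,   with   (Gamma_p)_{ij} = gamma(|i - j|),
                       (r_p)_i = gamma(i),   i,j = 1..p.
Substitute the sample gammas (Toeplitz matrix and right-hand side of size 1):
  Gamma_p = [[4.3922]]
  r_p     = [3.2414]
With p = 1 this is the single equation gamma(0) phi_1 = gamma(1):
  phi_hat_1 = gamma(1) / gamma(0) = 3.2414 / 4.3922 = 0.7380.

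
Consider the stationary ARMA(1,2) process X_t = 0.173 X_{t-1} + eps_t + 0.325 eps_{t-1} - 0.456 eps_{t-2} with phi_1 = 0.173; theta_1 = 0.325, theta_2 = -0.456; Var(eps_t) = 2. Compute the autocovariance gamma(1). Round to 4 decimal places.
\gamma(1) = 0.6764

Multiply the model equation by X_{t-k} and take expectations. With theta_0 = psi_0 = 1 and psi_j the MA(infinity) weights, this gives
  gamma(k) - sum_i phi_i gamma(k-i) = c_k,
  c_k = sigma^2 * sum_{j=k..q} theta_j psi_{j-k}   (c_k = 0 for k > q),
using gamma(-m) = gamma(m).
psi-weights needed (psi_j = theta_j + sum_i phi_i psi_{j-i}):
  psi_1 = theta_1 + phi_1 = 0.325 + (0.173) = 0.498
  psi_2 = theta_2 + phi_1 psi_1 = -0.456 + (0.173)(0.498) = -0.369846
Right-hand sides:
  c_0 = sigma^2 (1 + theta_1 psi_1 + theta_2 psi_2) = 2 * (1 + (0.325)(0.498) + (-0.456)(-0.369846)) = 2 * 1.3305 = 2.661
  c_1 = sigma^2 (theta_1 + theta_2 psi_1) = 2 * (0.325 + (-0.456)(0.498)) = 0.195824
  c_2 = sigma^2 theta_2 = 2 * (-0.456) = -0.912
Equations for k = 0 and k = 1 (AR order 1):
  gamma(0) = phi_1 gamma(1) + c_0
  gamma(1) = phi_1 gamma(0) + c_1
Substituting the second into the first: gamma(0) (1 - phi_1^2) = c_0 + phi_1 c_1, so
  gamma(0) = (c_0 + phi_1 c_1) / (1 - phi_1^2) = (2.661 + (0.173)(0.195824)) / (1 - (0.173)^2) = 2.694877 / 0.970071 = 2.77802.
  gamma(1) = phi_1 gamma(0) + c_1 = (0.173)(2.77802) + (0.195824) = 0.676422.
Therefore gamma(1) = 0.6764 (to 4 decimal places).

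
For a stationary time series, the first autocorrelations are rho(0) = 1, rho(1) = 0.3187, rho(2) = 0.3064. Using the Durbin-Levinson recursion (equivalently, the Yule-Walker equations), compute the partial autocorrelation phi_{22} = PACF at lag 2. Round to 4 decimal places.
\phi_{22} = 0.2280

The PACF at lag k is phi_{kk}, the last component of the solution
to the Yule-Walker system G_k phi = r_k where
  (G_k)_{ij} = rho(|i - j|), (r_k)_i = rho(i), i,j = 1..k.
Equivalently, Durbin-Levinson gives phi_{kk} iteratively:
  phi_{11} = rho(1)
  phi_{kk} = [rho(k) - sum_{j=1..k-1} phi_{k-1,j} rho(k-j)]
            / [1 - sum_{j=1..k-1} phi_{k-1,j} rho(j)],
  phi_{k,j} = phi_{k-1,j} - phi_{kk} phi_{k-1,k-j},  j = 1..k-1.
Step k = 1:
  phi_11 = rho(1) = 0.3187.
Step k = 2:
  phi_22 = [rho(2) - phi_11 rho(1)] / [1 - phi_11 rho(1)] = [0.3064 - (0.3187)(0.3187)] / [1 - (0.3187)(0.3187)]
         = 0.20483031 / 0.89843031 = 0.228.
Therefore phi_{22} = 0.2280.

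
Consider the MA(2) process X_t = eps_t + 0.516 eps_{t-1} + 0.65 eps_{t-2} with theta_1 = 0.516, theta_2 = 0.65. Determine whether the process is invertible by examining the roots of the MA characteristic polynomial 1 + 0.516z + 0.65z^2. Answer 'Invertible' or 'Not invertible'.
\text{Invertible}

The MA(q) characteristic polynomial is P(z) = 1 + 0.516z + 0.65z^2.
Invertibility requires all roots to lie outside the unit circle, i.e. |z| > 1 for every root.
Set 1 + (0.516) z + (0.65) z^2 = 0, i.e. a z^2 + b z + c = 0 with a = 0.65, b = 0.516, c = 1.
Discriminant D = b^2 - 4ac = (0.516)^2 - 4*(0.65)*1 = 0.266256 - (2.6) = -2.333744.
D < 0, so the roots are the complex-conjugate pair z = (-b +/- i sqrt(-D)) / (2a) = -0.3969 +/- 1.1751i.
For a conjugate pair |z|^2 = z * conj(z) = (product of roots) = c/a = 1/(0.65) = 1.538462, so |z| = sqrt(1.538462) = 1.2403 for both roots.
Moduli of all roots: 1.2403, 1.2403.
All moduli strictly greater than 1? Yes.
Verdict: Invertible.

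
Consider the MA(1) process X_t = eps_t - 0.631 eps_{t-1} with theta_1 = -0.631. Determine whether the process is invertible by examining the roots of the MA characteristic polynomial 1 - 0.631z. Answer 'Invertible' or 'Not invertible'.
\text{Invertible}

The MA(q) characteristic polynomial is P(z) = 1 - 0.631z.
Invertibility requires all roots to lie outside the unit circle, i.e. |z| > 1 for every root.
This is linear in z: 1 + (-0.631) z = 0  =>  z = -1/(-0.631) = 1.584786,  |z| = 1.584786.
Moduli of all roots: 1.5848.
All moduli strictly greater than 1? Yes.
Verdict: Invertible.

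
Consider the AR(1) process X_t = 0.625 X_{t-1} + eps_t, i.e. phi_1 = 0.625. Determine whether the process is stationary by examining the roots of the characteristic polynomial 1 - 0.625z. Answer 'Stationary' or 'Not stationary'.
\text{Stationary}

The AR(p) characteristic polynomial is P(z) = 1 - 0.625z.
Stationarity requires all roots to lie outside the unit circle, i.e. |z| > 1 for every root.
This is linear in z: 1 + (-0.625) z = 0  =>  z = -1/(-0.625) = 1.6,  |z| = 1.6.
Moduli of all roots: 1.6000.
All moduli strictly greater than 1? Yes.
Verdict: Stationary.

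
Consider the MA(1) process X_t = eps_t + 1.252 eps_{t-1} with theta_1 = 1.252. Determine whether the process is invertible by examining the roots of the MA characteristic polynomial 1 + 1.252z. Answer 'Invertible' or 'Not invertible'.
\text{Not invertible}

The MA(q) characteristic polynomial is P(z) = 1 + 1.252z.
Invertibility requires all roots to lie outside the unit circle, i.e. |z| > 1 for every root.
This is linear in z: 1 + (1.252) z = 0  =>  z = -1/(1.252) = -0.798722,  |z| = 0.798722.
Moduli of all roots: 0.7987.
All moduli strictly greater than 1? No.
Verdict: Not invertible.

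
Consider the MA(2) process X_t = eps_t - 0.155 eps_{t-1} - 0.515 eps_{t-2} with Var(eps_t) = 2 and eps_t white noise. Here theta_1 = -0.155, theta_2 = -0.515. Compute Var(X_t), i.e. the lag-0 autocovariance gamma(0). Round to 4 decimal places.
\gamma(0) = 2.5785

For an MA(q) process X_t = eps_t + sum_i theta_i eps_{t-i} with
Var(eps_t) = sigma^2, the variance is
  gamma(0) = sigma^2 * (1 + sum_i theta_i^2).
  sum_i theta_i^2 = (-0.155)^2 + (-0.515)^2 = 0.024025 + 0.265225 = 0.28925.
  gamma(0) = 2 * (1 + 0.28925) = 2 * 1.28925 = 2.5785.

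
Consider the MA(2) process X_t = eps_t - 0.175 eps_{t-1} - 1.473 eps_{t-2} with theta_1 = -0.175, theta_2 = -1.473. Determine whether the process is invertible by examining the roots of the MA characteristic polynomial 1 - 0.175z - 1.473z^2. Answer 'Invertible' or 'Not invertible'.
\text{Not invertible}

The MA(q) characteristic polynomial is P(z) = 1 - 0.175z - 1.473z^2.
Invertibility requires all roots to lie outside the unit circle, i.e. |z| > 1 for every root.
Set 1 + (-0.175) z + (-1.473) z^2 = 0, i.e. a z^2 + b z + c = 0 with a = -1.473, b = -0.175, c = 1.
Discriminant D = b^2 - 4ac = (-0.175)^2 - 4*(-1.473)*1 = 0.030625 - (-5.892) = 5.922625.
D >= 0, so the roots are real: z = (-b +/- sqrt(D)) / (2a) = (0.175 +/- 2.433644) / (-2.946).
  z_1 = (0.175 + 2.433644) / (-2.946) = -0.8855,   |z_1| = 0.8855.
  z_2 = (0.175 - 2.433644) / (-2.946) = 0.7667,   |z_2| = 0.7667.
Moduli of all roots: 0.8855, 0.7667.
All moduli strictly greater than 1? No.
Verdict: Not invertible.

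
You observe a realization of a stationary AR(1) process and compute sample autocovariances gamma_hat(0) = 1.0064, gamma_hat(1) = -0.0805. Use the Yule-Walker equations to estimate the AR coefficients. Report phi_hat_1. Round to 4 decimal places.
\hat\phi_{1} = -0.0800

The Yule-Walker equations for an AR(p) process read, in matrix form,
  Gamma_p phi = r_p,   with   (Gamma_p)_{ij} = gamma(|i - j|),
                       (r_p)_i = gamma(i),   i,j = 1..p.
Substitute the sample gammas (Toeplitz matrix and right-hand side of size 1):
  Gamma_p = [[1.0064]]
  r_p     = [-0.0805]
With p = 1 this is the single equation gamma(0) phi_1 = gamma(1):
  phi_hat_1 = gamma(1) / gamma(0) = -0.0805 / 1.0064 = -0.0800.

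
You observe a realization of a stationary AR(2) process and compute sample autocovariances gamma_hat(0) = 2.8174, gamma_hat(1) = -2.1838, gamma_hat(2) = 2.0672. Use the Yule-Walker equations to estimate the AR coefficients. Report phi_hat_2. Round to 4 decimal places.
\hat\phi_{2} = 0.3330

The Yule-Walker equations for an AR(p) process read, in matrix form,
  Gamma_p phi = r_p,   with   (Gamma_p)_{ij} = gamma(|i - j|),
                       (r_p)_i = gamma(i),   i,j = 1..p.
Substitute the sample gammas (Toeplitz matrix and right-hand side of size 2):
  Gamma_p = [[2.8174, -2.1838], [-2.1838, 2.8174]]
  r_p     = [-2.1838, 2.0672]
Written out:
  2.8174 phi_1 - 2.1838 phi_2 = -2.1838
  -2.1838 phi_1 + 2.8174 phi_2 = 2.0672
Solve by Cramer's rule:
  det = gamma(0)^2 - gamma(1)^2 = (2.8174)^2 - (-2.1838)^2 = 7.93774276 - 4.76898244 = 3.16876032
  phi_hat_1 = [gamma(1) gamma(0) - gamma(1) gamma(2)] / det = [(-2.1838)(2.8174) - (-2.1838)(2.0672)] / 3.16876032 = -1.63828676 / 3.16876032 = -0.517
  phi_hat_2 = [gamma(0) gamma(2) - gamma(1)^2] / det = [(2.8174)(2.0672) - (-2.1838)^2] / 3.16876032 = 1.05514684 / 3.16876032 = 0.333
So phi_hat = [-0.5170, 0.3330].
Therefore phi_hat_2 = 0.3330.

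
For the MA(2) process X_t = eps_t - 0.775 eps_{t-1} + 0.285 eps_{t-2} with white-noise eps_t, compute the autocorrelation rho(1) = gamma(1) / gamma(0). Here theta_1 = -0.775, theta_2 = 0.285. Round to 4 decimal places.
\rho(1) = -0.5921

For an MA(q) process with theta_0 = 1, the autocovariance is
  gamma(k) = sigma^2 * sum_{i=0..q-k} theta_i * theta_{i+k},
and rho(k) = gamma(k) / gamma(0). Sigma^2 cancels.
  numerator   = (1)*(-0.775) + (-0.775)*(0.285) = -0.995875.
  denominator = (1)^2 + (-0.775)^2 + (0.285)^2 = 1.68185.
  rho(1) = -0.995875 / 1.68185 = -0.5921.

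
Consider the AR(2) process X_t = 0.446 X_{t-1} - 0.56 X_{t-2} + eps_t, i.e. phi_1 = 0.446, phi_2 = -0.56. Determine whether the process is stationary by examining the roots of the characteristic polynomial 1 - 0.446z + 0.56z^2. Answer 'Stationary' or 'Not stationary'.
\text{Stationary}

The AR(p) characteristic polynomial is P(z) = 1 - 0.446z + 0.56z^2.
Stationarity requires all roots to lie outside the unit circle, i.e. |z| > 1 for every root.
Set 1 + (-0.446) z + (0.56) z^2 = 0, i.e. a z^2 + b z + c = 0 with a = 0.56, b = -0.446, c = 1.
Discriminant D = b^2 - 4ac = (-0.446)^2 - 4*(0.56)*1 = 0.198916 - (2.24) = -2.041084.
D < 0, so the roots are the complex-conjugate pair z = (-b +/- i sqrt(-D)) / (2a) = 0.3982 +/- 1.2756i.
For a conjugate pair |z|^2 = z * conj(z) = (product of roots) = c/a = 1/(0.56) = 1.785714, so |z| = sqrt(1.785714) = 1.3363 for both roots.
Moduli of all roots: 1.3363, 1.3363.
All moduli strictly greater than 1? Yes.
Verdict: Stationary.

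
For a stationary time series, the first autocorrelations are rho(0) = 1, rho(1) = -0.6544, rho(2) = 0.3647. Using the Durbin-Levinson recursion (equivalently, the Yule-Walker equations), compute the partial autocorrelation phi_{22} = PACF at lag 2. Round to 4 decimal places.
\phi_{22} = -0.1111

The PACF at lag k is phi_{kk}, the last component of the solution
to the Yule-Walker system G_k phi = r_k where
  (G_k)_{ij} = rho(|i - j|), (r_k)_i = rho(i), i,j = 1..k.
Equivalently, Durbin-Levinson gives phi_{kk} iteratively:
  phi_{11} = rho(1)
  phi_{kk} = [rho(k) - sum_{j=1..k-1} phi_{k-1,j} rho(k-j)]
            / [1 - sum_{j=1..k-1} phi_{k-1,j} rho(j)],
  phi_{k,j} = phi_{k-1,j} - phi_{kk} phi_{k-1,k-j},  j = 1..k-1.
Step k = 1:
  phi_11 = rho(1) = -0.6544.
Step k = 2:
  phi_22 = [rho(2) - phi_11 rho(1)] / [1 - phi_11 rho(1)] = [0.3647 - (-0.6544)(-0.6544)] / [1 - (-0.6544)(-0.6544)]
         = -0.06353936 / 0.57176064 = -0.1111.
Therefore phi_{22} = -0.1111.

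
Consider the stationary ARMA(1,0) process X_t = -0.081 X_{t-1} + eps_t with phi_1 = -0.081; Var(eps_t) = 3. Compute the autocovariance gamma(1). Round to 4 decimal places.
\gamma(1) = -0.2446

Multiply the model equation by X_{t-k} and take expectations. With theta_0 = psi_0 = 1 and psi_j the MA(infinity) weights, this gives
  gamma(k) - sum_i phi_i gamma(k-i) = c_k,
  c_k = sigma^2 * sum_{j=k..q} theta_j psi_{j-k}   (c_k = 0 for k > q),
using gamma(-m) = gamma(m).
Pure AR (q = 0): c_0 = sigma^2 = 3, c_k = 0 for k >= 1.
Equations for k = 0 and k = 1 (AR order 1):
  gamma(0) = phi_1 gamma(1) + c_0
  gamma(1) = phi_1 gamma(0) + c_1
Substituting the second into the first: gamma(0) (1 - phi_1^2) = c_0 + phi_1 c_1, so
  gamma(0) = c_0 / (1 - phi_1^2) = 3 / (1 - (-0.081)^2) = 3 / 0.993439 = 3.019813.
  gamma(1) = phi_1 gamma(0) = (-0.081)(3.019813) = -0.244605.
Therefore gamma(1) = -0.2446 (to 4 decimal places).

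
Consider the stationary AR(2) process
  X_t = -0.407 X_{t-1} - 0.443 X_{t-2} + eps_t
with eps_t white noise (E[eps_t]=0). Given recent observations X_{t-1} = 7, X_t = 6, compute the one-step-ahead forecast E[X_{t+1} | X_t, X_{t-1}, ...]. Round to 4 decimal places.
E[X_{t+1} \mid \mathcal F_t] = -5.5430

For an AR(p) model X_t = c + sum_i phi_i X_{t-i} + eps_t, the
one-step-ahead conditional mean is
  E[X_{t+1} | X_t, ...] = c + sum_i phi_i X_{t+1-i}.
Substitute known values:
  E[X_{t+1} | ...] = (-0.407) * (6) + (-0.443) * (7)
                   = -5.5430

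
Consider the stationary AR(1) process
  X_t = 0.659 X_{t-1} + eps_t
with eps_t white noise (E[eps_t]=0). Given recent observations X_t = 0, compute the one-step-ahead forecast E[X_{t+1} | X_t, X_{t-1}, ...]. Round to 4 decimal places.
E[X_{t+1} \mid \mathcal F_t] = 0.0000

For an AR(p) model X_t = c + sum_i phi_i X_{t-i} + eps_t, the
one-step-ahead conditional mean is
  E[X_{t+1} | X_t, ...] = c + sum_i phi_i X_{t+1-i}.
Substitute known values:
  E[X_{t+1} | ...] = (0.659) * (0)
                   = 0.0000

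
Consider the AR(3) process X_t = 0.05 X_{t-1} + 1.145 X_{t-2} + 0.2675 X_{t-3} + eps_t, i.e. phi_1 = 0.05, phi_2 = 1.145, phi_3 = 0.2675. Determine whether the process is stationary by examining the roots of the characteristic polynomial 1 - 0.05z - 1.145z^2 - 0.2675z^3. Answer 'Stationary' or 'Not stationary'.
\text{Not stationary}

The AR(p) characteristic polynomial is P(z) = 1 - 0.05z - 1.145z^2 - 0.2675z^3.
Stationarity requires all roots to lie outside the unit circle, i.e. |z| > 1 for every root.
Degree 3: look for a simple real root z0 first, then factor out (1 - z/z0) and solve the remaining quadratic.
Testing z0 = -4: P(-4) = 1 + (-0.05)(-4) + (-1.145)(-4)^2 + (-0.2675)(-4)^3
  = 1 + (0.2) + (-18.32) + (17.12) = 0.  So z_0 = -4 is a root, |z_0| = 4.
Divide out the factor (1 + 0.25 z) = (1 - z/z0) (since 1/z0 = -0.25):
  P(z) = (1 + 0.25 z)(1 + (-0.3) z + (-1.07) z^2)
  [check: z-coef -0.3 - (-0.25) = -0.05; z^2-coef -1.07 - (-0.25)(-0.3) = -1.145; z^3-coef -(-0.25)(-1.07) = -0.2675.]
Remaining roots from the quadratic factor 1 + (-0.3) z + (-1.07) z^2:
  Set 1 + (-0.3) z + (-1.07) z^2 = 0, i.e. a z^2 + b z + c = 0 with a = -1.07, b = -0.3, c = 1.
  Discriminant D = b^2 - 4ac = (-0.3)^2 - 4*(-1.07)*1 = 0.09 - (-4.28) = 4.37.
  D >= 0, so the roots are real: z = (-b +/- sqrt(D)) / (2a) = (0.3 +/- 2.090454) / (-2.14).
    z_1 = (0.3 + 2.090454) / (-2.14) = -1.117,   |z_1| = 1.117.
    z_2 = (0.3 - 2.090454) / (-2.14) = 0.8367,   |z_2| = 0.8367.
Moduli of all roots: 4.0000, 1.1170, 0.8367.
All moduli strictly greater than 1? No.
Verdict: Not stationary.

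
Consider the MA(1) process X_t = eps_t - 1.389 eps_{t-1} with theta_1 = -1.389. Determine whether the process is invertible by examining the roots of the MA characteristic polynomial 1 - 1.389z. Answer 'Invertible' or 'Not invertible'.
\text{Not invertible}

The MA(q) characteristic polynomial is P(z) = 1 - 1.389z.
Invertibility requires all roots to lie outside the unit circle, i.e. |z| > 1 for every root.
This is linear in z: 1 + (-1.389) z = 0  =>  z = -1/(-1.389) = 0.719942,  |z| = 0.719942.
Moduli of all roots: 0.7199.
All moduli strictly greater than 1? No.
Verdict: Not invertible.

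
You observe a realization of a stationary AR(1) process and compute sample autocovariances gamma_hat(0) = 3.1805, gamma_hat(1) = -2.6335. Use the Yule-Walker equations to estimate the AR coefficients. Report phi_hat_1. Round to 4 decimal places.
\hat\phi_{1} = -0.8280

The Yule-Walker equations for an AR(p) process read, in matrix form,
  Gamma_p phi = r_p,   with   (Gamma_p)_{ij} = gamma(|i - j|),
                       (r_p)_i = gamma(i),   i,j = 1..p.
Substitute the sample gammas (Toeplitz matrix and right-hand side of size 1):
  Gamma_p = [[3.1805]]
  r_p     = [-2.6335]
With p = 1 this is the single equation gamma(0) phi_1 = gamma(1):
  phi_hat_1 = gamma(1) / gamma(0) = -2.6335 / 3.1805 = -0.8280.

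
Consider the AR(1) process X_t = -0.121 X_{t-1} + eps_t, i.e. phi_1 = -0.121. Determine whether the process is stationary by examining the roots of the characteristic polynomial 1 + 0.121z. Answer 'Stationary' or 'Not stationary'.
\text{Stationary}

The AR(p) characteristic polynomial is P(z) = 1 + 0.121z.
Stationarity requires all roots to lie outside the unit circle, i.e. |z| > 1 for every root.
This is linear in z: 1 + (0.121) z = 0  =>  z = -1/(0.121) = -8.264463,  |z| = 8.264463.
Moduli of all roots: 8.2645.
All moduli strictly greater than 1? Yes.
Verdict: Stationary.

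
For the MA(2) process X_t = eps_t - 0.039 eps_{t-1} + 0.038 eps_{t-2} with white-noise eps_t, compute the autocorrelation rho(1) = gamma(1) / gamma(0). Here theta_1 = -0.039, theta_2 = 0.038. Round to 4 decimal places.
\rho(1) = -0.0404

For an MA(q) process with theta_0 = 1, the autocovariance is
  gamma(k) = sigma^2 * sum_{i=0..q-k} theta_i * theta_{i+k},
and rho(k) = gamma(k) / gamma(0). Sigma^2 cancels.
  numerator   = (1)*(-0.039) + (-0.039)*(0.038) = -0.040482.
  denominator = (1)^2 + (-0.039)^2 + (0.038)^2 = 1.002965.
  rho(1) = -0.040482 / 1.002965 = -0.0404.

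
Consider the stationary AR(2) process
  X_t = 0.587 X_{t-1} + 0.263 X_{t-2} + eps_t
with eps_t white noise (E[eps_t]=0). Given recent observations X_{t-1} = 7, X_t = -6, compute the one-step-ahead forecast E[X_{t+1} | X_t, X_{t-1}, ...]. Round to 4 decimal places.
E[X_{t+1} \mid \mathcal F_t] = -1.6810

For an AR(p) model X_t = c + sum_i phi_i X_{t-i} + eps_t, the
one-step-ahead conditional mean is
  E[X_{t+1} | X_t, ...] = c + sum_i phi_i X_{t+1-i}.
Substitute known values:
  E[X_{t+1} | ...] = (0.587) * (-6) + (0.263) * (7)
                   = -1.6810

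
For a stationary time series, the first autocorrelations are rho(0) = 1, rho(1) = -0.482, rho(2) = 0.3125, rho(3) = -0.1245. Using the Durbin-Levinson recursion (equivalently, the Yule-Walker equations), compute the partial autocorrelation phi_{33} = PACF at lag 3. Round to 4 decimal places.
\phi_{33} = 0.0800

The PACF at lag k is phi_{kk}, the last component of the solution
to the Yule-Walker system G_k phi = r_k where
  (G_k)_{ij} = rho(|i - j|), (r_k)_i = rho(i), i,j = 1..k.
Equivalently, Durbin-Levinson gives phi_{kk} iteratively:
  phi_{11} = rho(1)
  phi_{kk} = [rho(k) - sum_{j=1..k-1} phi_{k-1,j} rho(k-j)]
            / [1 - sum_{j=1..k-1} phi_{k-1,j} rho(j)],
  phi_{k,j} = phi_{k-1,j} - phi_{kk} phi_{k-1,k-j},  j = 1..k-1.
Step k = 1:
  phi_11 = rho(1) = -0.482.
Step k = 2:
  phi_22 = [rho(2) - phi_11 rho(1)] / [1 - phi_11 rho(1)] = [0.3125 - (-0.482)(-0.482)] / [1 - (-0.482)(-0.482)]
         = 0.080176 / 0.767676 = 0.10444.
  Update: phi_21 = phi_11 - phi_22 phi_11 = -0.482 - (0.10444)(-0.482) = -0.43166.
Step k = 3:
  phi_33 = [rho(3) - phi_21 rho(2) - phi_22 rho(1)] / [1 - phi_21 rho(1) - phi_22 rho(2)]
    numerator   = -0.1245 - (-0.43166)(0.3125) - (0.10444)(-0.482) = 0.06073377
    denominator = 1 - (-0.43166)(-0.482) - (0.10444)(0.3125) = 0.75930243
  phi_33 = 0.06073377 / 0.75930243 = 0.08.
Therefore phi_{33} = 0.0800.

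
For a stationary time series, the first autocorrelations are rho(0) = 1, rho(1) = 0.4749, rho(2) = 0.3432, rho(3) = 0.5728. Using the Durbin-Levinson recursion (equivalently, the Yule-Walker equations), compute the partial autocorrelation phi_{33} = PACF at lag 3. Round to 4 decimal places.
\phi_{33} = 0.4790

The PACF at lag k is phi_{kk}, the last component of the solution
to the Yule-Walker system G_k phi = r_k where
  (G_k)_{ij} = rho(|i - j|), (r_k)_i = rho(i), i,j = 1..k.
Equivalently, Durbin-Levinson gives phi_{kk} iteratively:
  phi_{11} = rho(1)
  phi_{kk} = [rho(k) - sum_{j=1..k-1} phi_{k-1,j} rho(k-j)]
            / [1 - sum_{j=1..k-1} phi_{k-1,j} rho(j)],
  phi_{k,j} = phi_{k-1,j} - phi_{kk} phi_{k-1,k-j},  j = 1..k-1.
Step k = 1:
  phi_11 = rho(1) = 0.4749.
Step k = 2:
  phi_22 = [rho(2) - phi_11 rho(1)] / [1 - phi_11 rho(1)] = [0.3432 - (0.4749)(0.4749)] / [1 - (0.4749)(0.4749)]
         = 0.11766999 / 0.77446999 = 0.151936.
  Update: phi_21 = phi_11 - phi_22 phi_11 = 0.4749 - (0.151936)(0.4749) = 0.402746.
Step k = 3:
  phi_33 = [rho(3) - phi_21 rho(2) - phi_22 rho(1)] / [1 - phi_21 rho(1) - phi_22 rho(2)]
    numerator   = 0.5728 - (0.402746)(0.3432) - (0.151936)(0.4749) = 0.36242326
    denominator = 1 - (0.402746)(0.4749) - (0.151936)(0.3432) = 0.75659166
  phi_33 = 0.36242326 / 0.75659166 = 0.479.
Therefore phi_{33} = 0.4790.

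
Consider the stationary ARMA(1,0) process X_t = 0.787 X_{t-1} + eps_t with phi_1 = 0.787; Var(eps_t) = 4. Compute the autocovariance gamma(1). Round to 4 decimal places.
\gamma(1) = 8.2705

Multiply the model equation by X_{t-k} and take expectations. With theta_0 = psi_0 = 1 and psi_j the MA(infinity) weights, this gives
  gamma(k) - sum_i phi_i gamma(k-i) = c_k,
  c_k = sigma^2 * sum_{j=k..q} theta_j psi_{j-k}   (c_k = 0 for k > q),
using gamma(-m) = gamma(m).
Pure AR (q = 0): c_0 = sigma^2 = 4, c_k = 0 for k >= 1.
Equations for k = 0 and k = 1 (AR order 1):
  gamma(0) = phi_1 gamma(1) + c_0
  gamma(1) = phi_1 gamma(0) + c_1
Substituting the second into the first: gamma(0) (1 - phi_1^2) = c_0 + phi_1 c_1, so
  gamma(0) = c_0 / (1 - phi_1^2) = 4 / (1 - (0.787)^2) = 4 / 0.380631 = 10.508866.
  gamma(1) = phi_1 gamma(0) = (0.787)(10.508866) = 8.270477.
Therefore gamma(1) = 8.2705 (to 4 decimal places).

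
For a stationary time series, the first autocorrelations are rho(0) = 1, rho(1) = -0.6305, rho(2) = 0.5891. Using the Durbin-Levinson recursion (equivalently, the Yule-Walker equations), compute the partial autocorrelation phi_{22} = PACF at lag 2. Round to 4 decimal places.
\phi_{22} = 0.3180

The PACF at lag k is phi_{kk}, the last component of the solution
to the Yule-Walker system G_k phi = r_k where
  (G_k)_{ij} = rho(|i - j|), (r_k)_i = rho(i), i,j = 1..k.
Equivalently, Durbin-Levinson gives phi_{kk} iteratively:
  phi_{11} = rho(1)
  phi_{kk} = [rho(k) - sum_{j=1..k-1} phi_{k-1,j} rho(k-j)]
            / [1 - sum_{j=1..k-1} phi_{k-1,j} rho(j)],
  phi_{k,j} = phi_{k-1,j} - phi_{kk} phi_{k-1,k-j},  j = 1..k-1.
Step k = 1:
  phi_11 = rho(1) = -0.6305.
Step k = 2:
  phi_22 = [rho(2) - phi_11 rho(1)] / [1 - phi_11 rho(1)] = [0.5891 - (-0.6305)(-0.6305)] / [1 - (-0.6305)(-0.6305)]
         = 0.19156975 / 0.60246975 = 0.318.
Therefore phi_{22} = 0.3180.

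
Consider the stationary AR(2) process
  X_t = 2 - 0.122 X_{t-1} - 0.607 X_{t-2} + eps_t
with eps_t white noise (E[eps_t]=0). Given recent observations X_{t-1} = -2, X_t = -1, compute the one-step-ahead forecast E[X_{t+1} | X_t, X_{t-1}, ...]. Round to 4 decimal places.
E[X_{t+1} \mid \mathcal F_t] = 3.3360

For an AR(p) model X_t = c + sum_i phi_i X_{t-i} + eps_t, the
one-step-ahead conditional mean is
  E[X_{t+1} | X_t, ...] = c + sum_i phi_i X_{t+1-i}.
Substitute known values:
  E[X_{t+1} | ...] = 2 + (-0.122) * (-1) + (-0.607) * (-2)
                   = 3.3360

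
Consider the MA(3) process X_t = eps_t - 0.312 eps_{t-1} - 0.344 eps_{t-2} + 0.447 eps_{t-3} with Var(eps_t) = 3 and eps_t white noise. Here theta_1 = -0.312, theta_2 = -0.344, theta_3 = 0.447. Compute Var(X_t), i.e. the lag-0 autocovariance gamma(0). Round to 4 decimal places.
\gamma(0) = 4.2465

For an MA(q) process X_t = eps_t + sum_i theta_i eps_{t-i} with
Var(eps_t) = sigma^2, the variance is
  gamma(0) = sigma^2 * (1 + sum_i theta_i^2).
  sum_i theta_i^2 = (-0.312)^2 + (-0.344)^2 + (0.447)^2 = 0.097344 + 0.118336 + 0.199809 = 0.415489.
  gamma(0) = 3 * (1 + 0.415489) = 3 * 1.415489 = 4.246467, which rounds to 4.2465.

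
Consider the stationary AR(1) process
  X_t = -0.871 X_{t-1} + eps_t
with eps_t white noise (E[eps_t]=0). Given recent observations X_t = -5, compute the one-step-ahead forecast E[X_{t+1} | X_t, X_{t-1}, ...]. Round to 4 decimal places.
E[X_{t+1} \mid \mathcal F_t] = 4.3550

For an AR(p) model X_t = c + sum_i phi_i X_{t-i} + eps_t, the
one-step-ahead conditional mean is
  E[X_{t+1} | X_t, ...] = c + sum_i phi_i X_{t+1-i}.
Substitute known values:
  E[X_{t+1} | ...] = (-0.871) * (-5)
                   = 4.3550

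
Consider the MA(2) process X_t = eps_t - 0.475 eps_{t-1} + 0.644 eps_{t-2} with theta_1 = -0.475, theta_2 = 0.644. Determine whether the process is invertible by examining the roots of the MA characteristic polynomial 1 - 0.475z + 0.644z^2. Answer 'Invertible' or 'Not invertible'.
\text{Invertible}

The MA(q) characteristic polynomial is P(z) = 1 - 0.475z + 0.644z^2.
Invertibility requires all roots to lie outside the unit circle, i.e. |z| > 1 for every root.
Set 1 + (-0.475) z + (0.644) z^2 = 0, i.e. a z^2 + b z + c = 0 with a = 0.644, b = -0.475, c = 1.
Discriminant D = b^2 - 4ac = (-0.475)^2 - 4*(0.644)*1 = 0.225625 - (2.576) = -2.350375.
D < 0, so the roots are the complex-conjugate pair z = (-b +/- i sqrt(-D)) / (2a) = 0.3688 +/- 1.1903i.
For a conjugate pair |z|^2 = z * conj(z) = (product of roots) = c/a = 1/(0.644) = 1.552795, so |z| = sqrt(1.552795) = 1.2461 for both roots.
Moduli of all roots: 1.2461, 1.2461.
All moduli strictly greater than 1? Yes.
Verdict: Invertible.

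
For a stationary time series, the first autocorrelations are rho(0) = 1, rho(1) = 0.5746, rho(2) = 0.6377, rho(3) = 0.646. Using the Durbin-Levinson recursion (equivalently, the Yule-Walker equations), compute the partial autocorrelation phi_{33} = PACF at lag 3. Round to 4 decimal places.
\phi_{33} = 0.3481

The PACF at lag k is phi_{kk}, the last component of the solution
to the Yule-Walker system G_k phi = r_k where
  (G_k)_{ij} = rho(|i - j|), (r_k)_i = rho(i), i,j = 1..k.
Equivalently, Durbin-Levinson gives phi_{kk} iteratively:
  phi_{11} = rho(1)
  phi_{kk} = [rho(k) - sum_{j=1..k-1} phi_{k-1,j} rho(k-j)]
            / [1 - sum_{j=1..k-1} phi_{k-1,j} rho(j)],
  phi_{k,j} = phi_{k-1,j} - phi_{kk} phi_{k-1,k-j},  j = 1..k-1.
Step k = 1:
  phi_11 = rho(1) = 0.5746.
Step k = 2:
  phi_22 = [rho(2) - phi_11 rho(1)] / [1 - phi_11 rho(1)] = [0.6377 - (0.5746)(0.5746)] / [1 - (0.5746)(0.5746)]
         = 0.30753484 / 0.66983484 = 0.45912.
  Update: phi_21 = phi_11 - phi_22 phi_11 = 0.5746 - (0.45912)(0.5746) = 0.310789.
Step k = 3:
  phi_33 = [rho(3) - phi_21 rho(2) - phi_22 rho(1)] / [1 - phi_21 rho(1) - phi_22 rho(2)]
    numerator   = 0.646 - (0.310789)(0.6377) - (0.45912)(0.5746) = 0.18399901
    denominator = 1 - (0.310789)(0.5746) - (0.45912)(0.6377) = 0.52863932
  phi_33 = 0.18399901 / 0.52863932 = 0.3481.
Therefore phi_{33} = 0.3481.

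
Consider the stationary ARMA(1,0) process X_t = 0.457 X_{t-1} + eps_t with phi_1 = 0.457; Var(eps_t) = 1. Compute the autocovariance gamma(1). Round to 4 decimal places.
\gamma(1) = 0.5776

Multiply the model equation by X_{t-k} and take expectations. With theta_0 = psi_0 = 1 and psi_j the MA(infinity) weights, this gives
  gamma(k) - sum_i phi_i gamma(k-i) = c_k,
  c_k = sigma^2 * sum_{j=k..q} theta_j psi_{j-k}   (c_k = 0 for k > q),
using gamma(-m) = gamma(m).
Pure AR (q = 0): c_0 = sigma^2 = 1, c_k = 0 for k >= 1.
Equations for k = 0 and k = 1 (AR order 1):
  gamma(0) = phi_1 gamma(1) + c_0
  gamma(1) = phi_1 gamma(0) + c_1
Substituting the second into the first: gamma(0) (1 - phi_1^2) = c_0 + phi_1 c_1, so
  gamma(0) = c_0 / (1 - phi_1^2) = 1 / (1 - (0.457)^2) = 1 / 0.791151 = 1.263981.
  gamma(1) = phi_1 gamma(0) = (0.457)(1.263981) = 0.577639.
Therefore gamma(1) = 0.5776 (to 4 decimal places).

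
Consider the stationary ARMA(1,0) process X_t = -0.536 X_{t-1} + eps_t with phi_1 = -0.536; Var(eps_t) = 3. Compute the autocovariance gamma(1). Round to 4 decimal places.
\gamma(1) = -2.2562

Multiply the model equation by X_{t-k} and take expectations. With theta_0 = psi_0 = 1 and psi_j the MA(infinity) weights, this gives
  gamma(k) - sum_i phi_i gamma(k-i) = c_k,
  c_k = sigma^2 * sum_{j=k..q} theta_j psi_{j-k}   (c_k = 0 for k > q),
using gamma(-m) = gamma(m).
Pure AR (q = 0): c_0 = sigma^2 = 3, c_k = 0 for k >= 1.
Equations for k = 0 and k = 1 (AR order 1):
  gamma(0) = phi_1 gamma(1) + c_0
  gamma(1) = phi_1 gamma(0) + c_1
Substituting the second into the first: gamma(0) (1 - phi_1^2) = c_0 + phi_1 c_1, so
  gamma(0) = c_0 / (1 - phi_1^2) = 3 / (1 - (-0.536)^2) = 3 / 0.712704 = 4.209321.
  gamma(1) = phi_1 gamma(0) = (-0.536)(4.209321) = -2.256196.
Therefore gamma(1) = -2.2562 (to 4 decimal places).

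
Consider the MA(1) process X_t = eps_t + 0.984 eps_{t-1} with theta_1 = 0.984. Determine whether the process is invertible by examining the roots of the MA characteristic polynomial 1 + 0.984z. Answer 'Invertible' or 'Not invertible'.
\text{Invertible}

The MA(q) characteristic polynomial is P(z) = 1 + 0.984z.
Invertibility requires all roots to lie outside the unit circle, i.e. |z| > 1 for every root.
This is linear in z: 1 + (0.984) z = 0  =>  z = -1/(0.984) = -1.01626,  |z| = 1.01626.
Moduli of all roots: 1.0163.
All moduli strictly greater than 1? Yes.
Verdict: Invertible.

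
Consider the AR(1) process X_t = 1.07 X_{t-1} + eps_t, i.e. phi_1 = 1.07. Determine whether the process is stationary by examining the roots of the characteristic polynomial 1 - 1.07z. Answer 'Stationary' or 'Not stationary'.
\text{Not stationary}

The AR(p) characteristic polynomial is P(z) = 1 - 1.07z.
Stationarity requires all roots to lie outside the unit circle, i.e. |z| > 1 for every root.
This is linear in z: 1 + (-1.07) z = 0  =>  z = -1/(-1.07) = 0.934579,  |z| = 0.934579.
Moduli of all roots: 0.9346.
All moduli strictly greater than 1? No.
Verdict: Not stationary.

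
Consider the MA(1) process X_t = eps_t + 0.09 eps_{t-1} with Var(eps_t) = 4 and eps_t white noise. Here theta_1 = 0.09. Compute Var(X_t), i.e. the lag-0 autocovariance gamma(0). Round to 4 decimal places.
\gamma(0) = 4.0324

For an MA(q) process X_t = eps_t + sum_i theta_i eps_{t-i} with
Var(eps_t) = sigma^2, the variance is
  gamma(0) = sigma^2 * (1 + sum_i theta_i^2).
  sum_i theta_i^2 = (0.09)^2 = 0.0081.
  gamma(0) = 4 * (1 + 0.0081) = 4 * 1.0081 = 4.0324.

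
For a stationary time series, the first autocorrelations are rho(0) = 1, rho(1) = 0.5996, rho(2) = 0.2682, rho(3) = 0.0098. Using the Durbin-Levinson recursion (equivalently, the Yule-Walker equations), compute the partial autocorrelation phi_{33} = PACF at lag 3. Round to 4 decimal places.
\phi_{33} = -0.1410

The PACF at lag k is phi_{kk}, the last component of the solution
to the Yule-Walker system G_k phi = r_k where
  (G_k)_{ij} = rho(|i - j|), (r_k)_i = rho(i), i,j = 1..k.
Equivalently, Durbin-Levinson gives phi_{kk} iteratively:
  phi_{11} = rho(1)
  phi_{kk} = [rho(k) - sum_{j=1..k-1} phi_{k-1,j} rho(k-j)]
            / [1 - sum_{j=1..k-1} phi_{k-1,j} rho(j)],
  phi_{k,j} = phi_{k-1,j} - phi_{kk} phi_{k-1,k-j},  j = 1..k-1.
Step k = 1:
  phi_11 = rho(1) = 0.5996.
Step k = 2:
  phi_22 = [rho(2) - phi_11 rho(1)] / [1 - phi_11 rho(1)] = [0.2682 - (0.5996)(0.5996)] / [1 - (0.5996)(0.5996)]
         = -0.09132016 / 0.64047984 = -0.142581.
  Update: phi_21 = phi_11 - phi_22 phi_11 = 0.5996 - (-0.142581)(0.5996) = 0.685091.
Step k = 3:
  phi_33 = [rho(3) - phi_21 rho(2) - phi_22 rho(1)] / [1 - phi_21 rho(1) - phi_22 rho(2)]
    numerator   = 0.0098 - (0.685091)(0.2682) - (-0.142581)(0.5996) = -0.08845006
    denominator = 1 - (0.685091)(0.5996) - (-0.142581)(0.2682) = 0.62745933
  phi_33 = -0.08845006 / 0.62745933 = -0.141.
Therefore phi_{33} = -0.1410.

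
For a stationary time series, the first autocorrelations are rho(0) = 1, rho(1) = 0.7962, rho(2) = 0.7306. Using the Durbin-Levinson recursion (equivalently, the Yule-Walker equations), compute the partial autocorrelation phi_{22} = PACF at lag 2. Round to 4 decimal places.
\phi_{22} = 0.2641

The PACF at lag k is phi_{kk}, the last component of the solution
to the Yule-Walker system G_k phi = r_k where
  (G_k)_{ij} = rho(|i - j|), (r_k)_i = rho(i), i,j = 1..k.
Equivalently, Durbin-Levinson gives phi_{kk} iteratively:
  phi_{11} = rho(1)
  phi_{kk} = [rho(k) - sum_{j=1..k-1} phi_{k-1,j} rho(k-j)]
            / [1 - sum_{j=1..k-1} phi_{k-1,j} rho(j)],
  phi_{k,j} = phi_{k-1,j} - phi_{kk} phi_{k-1,k-j},  j = 1..k-1.
Step k = 1:
  phi_11 = rho(1) = 0.7962.
Step k = 2:
  phi_22 = [rho(2) - phi_11 rho(1)] / [1 - phi_11 rho(1)] = [0.7306 - (0.7962)(0.7962)] / [1 - (0.7962)(0.7962)]
         = 0.09666556 / 0.36606556 = 0.2641.
Therefore phi_{22} = 0.2641.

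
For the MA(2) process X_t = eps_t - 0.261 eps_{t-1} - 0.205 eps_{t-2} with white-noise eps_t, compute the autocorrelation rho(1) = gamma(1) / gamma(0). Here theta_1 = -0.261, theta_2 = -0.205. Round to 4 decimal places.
\rho(1) = -0.1869

For an MA(q) process with theta_0 = 1, the autocovariance is
  gamma(k) = sigma^2 * sum_{i=0..q-k} theta_i * theta_{i+k},
and rho(k) = gamma(k) / gamma(0). Sigma^2 cancels.
  numerator   = (1)*(-0.261) + (-0.261)*(-0.205) = -0.207495.
  denominator = (1)^2 + (-0.261)^2 + (-0.205)^2 = 1.110146.
  rho(1) = -0.207495 / 1.110146 = -0.1869.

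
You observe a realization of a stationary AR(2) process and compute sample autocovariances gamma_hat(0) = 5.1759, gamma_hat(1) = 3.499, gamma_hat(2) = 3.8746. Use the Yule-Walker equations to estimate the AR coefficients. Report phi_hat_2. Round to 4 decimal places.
\hat\phi_{2} = 0.5370

The Yule-Walker equations for an AR(p) process read, in matrix form,
  Gamma_p phi = r_p,   with   (Gamma_p)_{ij} = gamma(|i - j|),
                       (r_p)_i = gamma(i),   i,j = 1..p.
Substitute the sample gammas (Toeplitz matrix and right-hand side of size 2):
  Gamma_p = [[5.1759, 3.499], [3.499, 5.1759]]
  r_p     = [3.499, 3.8746]
Written out:
  5.1759 phi_1 + 3.499 phi_2 = 3.499
  3.499 phi_1 + 5.1759 phi_2 = 3.8746
Solve by Cramer's rule:
  det = gamma(0)^2 - gamma(1)^2 = (5.1759)^2 - (3.499)^2 = 26.78994081 - 12.243001 = 14.54693981
  phi_hat_1 = [gamma(1) gamma(0) - gamma(1) gamma(2)] / det = [(3.499)(5.1759) - (3.499)(3.8746)] / 14.54693981 = 4.5532487 / 14.54693981 = 0.313
  phi_hat_2 = [gamma(0) gamma(2) - gamma(1)^2] / det = [(5.1759)(3.8746) - (3.499)^2] / 14.54693981 = 7.81154114 / 14.54693981 = 0.537
So phi_hat = [0.3130, 0.5370].
Therefore phi_hat_2 = 0.5370.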